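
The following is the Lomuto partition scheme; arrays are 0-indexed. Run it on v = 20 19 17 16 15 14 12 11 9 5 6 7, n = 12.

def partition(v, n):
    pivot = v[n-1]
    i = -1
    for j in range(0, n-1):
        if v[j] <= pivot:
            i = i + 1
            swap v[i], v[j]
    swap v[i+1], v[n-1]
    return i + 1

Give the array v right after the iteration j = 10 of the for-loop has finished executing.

5 6 17 16 15 14 12 11 9 20 19 7

pivot = v[11] = 7; i = -1
j=0: v[0]=20 > 7 → no swap
j=1: v[1]=19 > 7 → no swap
j=2: v[2]=17 > 7 → no swap
j=3: v[3]=16 > 7 → no swap
j=4: v[4]=15 > 7 → no swap
j=5: v[5]=14 > 7 → no swap
j=6: v[6]=12 > 7 → no swap
j=7: v[7]=11 > 7 → no swap
j=8: v[8]=9 > 7 → no swap
j=9: v[9]=5 ≤ 7 → i=0, swap v[0],v[9] → 5 19 17 16 15 14 12 11 9 20 6 7
j=10: v[10]=6 ≤ 7 → i=1, swap v[1],v[10] → 5 6 17 16 15 14 12 11 9 20 19 7
(after j=10) v = 5 6 17 16 15 14 12 11 9 20 19 7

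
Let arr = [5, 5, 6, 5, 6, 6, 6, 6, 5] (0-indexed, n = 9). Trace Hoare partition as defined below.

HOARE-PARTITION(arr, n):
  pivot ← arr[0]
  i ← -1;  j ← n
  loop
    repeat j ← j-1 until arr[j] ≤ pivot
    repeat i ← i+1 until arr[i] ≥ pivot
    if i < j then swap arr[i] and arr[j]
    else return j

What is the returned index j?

pivot = arr[0] = 5; i = -1, j = 9
j→8 (arr[8]=5≤5), i→0 (arr[0]=5≥5); i<j, swap → [5, 5, 6, 5, 6, 6, 6, 6, 5]
j→3 (arr[3]=5≤5), i→1 (arr[1]=5≥5); i<j, swap → [5, 5, 6, 5, 6, 6, 6, 6, 5]
j→1, i→2; i≥j, return j=1. arr = [5, 5, 6, 5, 6, 6, 6, 6, 5]

1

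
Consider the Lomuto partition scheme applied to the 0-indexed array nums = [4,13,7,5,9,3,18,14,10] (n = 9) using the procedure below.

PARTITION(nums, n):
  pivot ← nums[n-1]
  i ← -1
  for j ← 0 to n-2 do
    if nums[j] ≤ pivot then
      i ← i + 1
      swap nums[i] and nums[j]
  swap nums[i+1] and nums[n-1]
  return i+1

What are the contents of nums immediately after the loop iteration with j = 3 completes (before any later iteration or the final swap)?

pivot = nums[8] = 10; i = -1
j=0: nums[0]=4 ≤ 10 → i=0, swap nums[0],nums[0] (no change) → [4,13,7,5,9,3,18,14,10]
j=1: nums[1]=13 > 10 → no swap
j=2: nums[2]=7 ≤ 10 → i=1, swap nums[1],nums[2] → [4,7,13,5,9,3,18,14,10]
j=3: nums[3]=5 ≤ 10 → i=2, swap nums[2],nums[3] → [4,7,5,13,9,3,18,14,10]
(after j=3) nums = [4,7,5,13,9,3,18,14,10]

[4,7,5,13,9,3,18,14,10]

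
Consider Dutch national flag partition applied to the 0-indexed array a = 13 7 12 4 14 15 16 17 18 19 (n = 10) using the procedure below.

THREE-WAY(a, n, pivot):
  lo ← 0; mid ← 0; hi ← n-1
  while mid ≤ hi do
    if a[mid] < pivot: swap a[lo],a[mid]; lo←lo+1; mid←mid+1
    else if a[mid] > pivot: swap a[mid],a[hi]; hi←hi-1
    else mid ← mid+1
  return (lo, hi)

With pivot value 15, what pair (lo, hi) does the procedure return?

lo=0 mid=0 hi=9
13<15: swap(0,0), lo=1 mid=1 ⇒ 13 7 12 4 14 15 16 17 18 19
7<15: swap(1,1), lo=2 mid=2 ⇒ 13 7 12 4 14 15 16 17 18 19
12<15: swap(2,2), lo=3 mid=3 ⇒ 13 7 12 4 14 15 16 17 18 19
4<15: swap(3,3), lo=4 mid=4 ⇒ 13 7 12 4 14 15 16 17 18 19
14<15: swap(4,4), lo=5 mid=5 ⇒ 13 7 12 4 14 15 16 17 18 19
15=15: mid=6
16>15: swap(6,9), hi=8 ⇒ 13 7 12 4 14 15 19 17 18 16
19>15: swap(6,8), hi=7 ⇒ 13 7 12 4 14 15 18 17 19 16
18>15: swap(6,7), hi=6 ⇒ 13 7 12 4 14 15 17 18 19 16
17>15: swap(6,6), hi=5 ⇒ 13 7 12 4 14 15 17 18 19 16
done. lo=5 hi=5; a=13 7 12 4 14 15 17 18 19 16

(5, 5)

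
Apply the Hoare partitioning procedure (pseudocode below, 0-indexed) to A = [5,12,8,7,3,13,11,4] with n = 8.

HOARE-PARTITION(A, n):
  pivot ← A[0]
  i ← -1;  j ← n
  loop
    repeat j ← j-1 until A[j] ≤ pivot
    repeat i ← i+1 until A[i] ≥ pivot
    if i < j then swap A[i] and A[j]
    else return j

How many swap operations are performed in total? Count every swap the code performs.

2

pivot = A[0] = 5; i = -1, j = 8
j→7 (A[7]=4≤5), i→0 (A[0]=5≥5); i<j, swap → [4,12,8,7,3,13,11,5]
j→4 (A[4]=3≤5), i→1 (A[1]=12≥5); i<j, swap → [4,3,8,7,12,13,11,5]
j→1, i→2; i≥j, return j=1. A = [4,3,8,7,12,13,11,5]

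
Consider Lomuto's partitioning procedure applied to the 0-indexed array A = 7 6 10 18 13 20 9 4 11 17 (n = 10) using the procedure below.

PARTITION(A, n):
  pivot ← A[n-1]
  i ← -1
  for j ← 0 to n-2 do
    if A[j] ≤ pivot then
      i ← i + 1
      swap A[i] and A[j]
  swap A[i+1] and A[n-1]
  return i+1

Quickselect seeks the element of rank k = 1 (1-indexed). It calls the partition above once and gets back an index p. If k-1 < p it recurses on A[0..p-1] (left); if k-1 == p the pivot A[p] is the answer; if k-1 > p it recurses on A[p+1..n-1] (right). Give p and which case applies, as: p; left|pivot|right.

pivot = A[9] = 17; i = -1
j=0: A[0]=7 ≤ 17 → i=0, swap A[0],A[0] (no change) → 7 6 10 18 13 20 9 4 11 17
j=1: A[1]=6 ≤ 17 → i=1, swap A[1],A[1] (no change) → 7 6 10 18 13 20 9 4 11 17
j=2: A[2]=10 ≤ 17 → i=2, swap A[2],A[2] (no change) → 7 6 10 18 13 20 9 4 11 17
j=3: A[3]=18 > 17 → no swap
j=4: A[4]=13 ≤ 17 → i=3, swap A[3],A[4] → 7 6 10 13 18 20 9 4 11 17
j=5: A[5]=20 > 17 → no swap
j=6: A[6]=9 ≤ 17 → i=4, swap A[4],A[6] → 7 6 10 13 9 20 18 4 11 17
j=7: A[7]=4 ≤ 17 → i=5, swap A[5],A[7] → 7 6 10 13 9 4 18 20 11 17
j=8: A[8]=11 ≤ 17 → i=6, swap A[6],A[8] → 7 6 10 13 9 4 11 20 18 17
final swap A[7],A[9] → 7 6 10 13 9 4 11 17 18 20; return 7
p = 7; k-1 = 0 < 7 ⇒ left

7; left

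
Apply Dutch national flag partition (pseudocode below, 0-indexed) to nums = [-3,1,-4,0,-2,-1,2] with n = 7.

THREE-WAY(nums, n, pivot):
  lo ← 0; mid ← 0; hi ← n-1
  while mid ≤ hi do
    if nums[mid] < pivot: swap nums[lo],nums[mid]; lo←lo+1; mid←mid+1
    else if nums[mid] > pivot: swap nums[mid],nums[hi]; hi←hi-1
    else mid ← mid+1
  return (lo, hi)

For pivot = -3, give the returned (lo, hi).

pivot = -3; lo=0, mid=0, hi=6
nums[mid]=-3=-3: mid=1
nums[mid]=1>-3: swap nums[1],nums[6]; hi=5 → [-3,2,-4,0,-2,-1,1]
nums[mid]=2>-3: swap nums[1],nums[5]; hi=4 → [-3,-1,-4,0,-2,2,1]
nums[mid]=-1>-3: swap nums[1],nums[4]; hi=3 → [-3,-2,-4,0,-1,2,1]
nums[mid]=-2>-3: swap nums[1],nums[3]; hi=2 → [-3,0,-4,-2,-1,2,1]
nums[mid]=0>-3: swap nums[1],nums[2]; hi=1 → [-3,-4,0,-2,-1,2,1]
nums[mid]=-4<-3: swap nums[0],nums[1]; lo=1,mid=2 → [-4,-3,0,-2,-1,2,1]
end: lo=1, hi=1; nums = [-4,-3,0,-2,-1,2,1]

(1, 1)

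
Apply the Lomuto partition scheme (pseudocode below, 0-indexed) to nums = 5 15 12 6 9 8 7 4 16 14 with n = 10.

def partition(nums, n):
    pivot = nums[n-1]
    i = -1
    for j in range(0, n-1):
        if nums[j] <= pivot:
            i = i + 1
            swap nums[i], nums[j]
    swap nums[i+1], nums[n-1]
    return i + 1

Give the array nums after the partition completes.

5 12 6 9 8 7 4 14 16 15

pivot = nums[9] = 14; i = -1
j=0: nums[0]=5 ≤ 14 → i=0, swap nums[0],nums[0] (no change) → 5 15 12 6 9 8 7 4 16 14
j=1: nums[1]=15 > 14 → no swap
j=2: nums[2]=12 ≤ 14 → i=1, swap nums[1],nums[2] → 5 12 15 6 9 8 7 4 16 14
j=3: nums[3]=6 ≤ 14 → i=2, swap nums[2],nums[3] → 5 12 6 15 9 8 7 4 16 14
j=4: nums[4]=9 ≤ 14 → i=3, swap nums[3],nums[4] → 5 12 6 9 15 8 7 4 16 14
j=5: nums[5]=8 ≤ 14 → i=4, swap nums[4],nums[5] → 5 12 6 9 8 15 7 4 16 14
j=6: nums[6]=7 ≤ 14 → i=5, swap nums[5],nums[6] → 5 12 6 9 8 7 15 4 16 14
j=7: nums[7]=4 ≤ 14 → i=6, swap nums[6],nums[7] → 5 12 6 9 8 7 4 15 16 14
j=8: nums[8]=16 > 14 → no swap
final swap nums[7],nums[9] → 5 12 6 9 8 7 4 14 16 15; return 7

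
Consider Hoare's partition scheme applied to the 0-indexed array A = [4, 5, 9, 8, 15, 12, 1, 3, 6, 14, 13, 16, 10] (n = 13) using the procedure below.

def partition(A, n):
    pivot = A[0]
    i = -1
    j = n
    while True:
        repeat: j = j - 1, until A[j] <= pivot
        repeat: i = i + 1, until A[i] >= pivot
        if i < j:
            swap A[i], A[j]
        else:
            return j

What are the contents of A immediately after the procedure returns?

[3, 1, 9, 8, 15, 12, 5, 4, 6, 14, 13, 16, 10]

pivot = A[0] = 4; i = -1, j = 13
j→7 (A[7]=3≤4), i→0 (A[0]=4≥4); i<j, swap → [3, 5, 9, 8, 15, 12, 1, 4, 6, 14, 13, 16, 10]
j→6 (A[6]=1≤4), i→1 (A[1]=5≥4); i<j, swap → [3, 1, 9, 8, 15, 12, 5, 4, 6, 14, 13, 16, 10]
j→1, i→2; i≥j, return j=1. A = [3, 1, 9, 8, 15, 12, 5, 4, 6, 14, 13, 16, 10]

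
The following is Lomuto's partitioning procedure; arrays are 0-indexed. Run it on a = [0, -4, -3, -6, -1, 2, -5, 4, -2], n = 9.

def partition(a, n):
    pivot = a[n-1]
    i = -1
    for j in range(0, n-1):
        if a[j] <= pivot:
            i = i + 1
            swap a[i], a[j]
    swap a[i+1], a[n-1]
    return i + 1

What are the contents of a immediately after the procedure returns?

[-4, -3, -6, -5, -2, 2, 0, 4, -1]

pivot = a[8] = -2; i = -1
j=0: a[0]=0 > -2 → no swap
j=1: a[1]=-4 ≤ -2 → i=0, swap a[0],a[1] → [-4, 0, -3, -6, -1, 2, -5, 4, -2]
j=2: a[2]=-3 ≤ -2 → i=1, swap a[1],a[2] → [-4, -3, 0, -6, -1, 2, -5, 4, -2]
j=3: a[3]=-6 ≤ -2 → i=2, swap a[2],a[3] → [-4, -3, -6, 0, -1, 2, -5, 4, -2]
j=4: a[4]=-1 > -2 → no swap
j=5: a[5]=2 > -2 → no swap
j=6: a[6]=-5 ≤ -2 → i=3, swap a[3],a[6] → [-4, -3, -6, -5, -1, 2, 0, 4, -2]
j=7: a[7]=4 > -2 → no swap
final swap a[4],a[8] → [-4, -3, -6, -5, -2, 2, 0, 4, -1]; return 4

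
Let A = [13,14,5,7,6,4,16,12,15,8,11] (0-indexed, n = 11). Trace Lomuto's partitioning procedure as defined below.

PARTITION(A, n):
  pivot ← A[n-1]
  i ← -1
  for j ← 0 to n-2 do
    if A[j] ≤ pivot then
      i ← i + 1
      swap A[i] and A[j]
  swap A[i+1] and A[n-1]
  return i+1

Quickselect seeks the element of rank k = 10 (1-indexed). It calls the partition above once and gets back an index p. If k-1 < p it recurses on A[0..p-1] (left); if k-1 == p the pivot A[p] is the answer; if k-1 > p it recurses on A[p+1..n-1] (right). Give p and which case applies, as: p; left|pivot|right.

5; right

pivot = A[10] = 11; i = -1
j=0: A[0]=13 > 11 → no swap
j=1: A[1]=14 > 11 → no swap
j=2: A[2]=5 ≤ 11 → i=0, swap A[0],A[2] → [5,14,13,7,6,4,16,12,15,8,11]
j=3: A[3]=7 ≤ 11 → i=1, swap A[1],A[3] → [5,7,13,14,6,4,16,12,15,8,11]
j=4: A[4]=6 ≤ 11 → i=2, swap A[2],A[4] → [5,7,6,14,13,4,16,12,15,8,11]
j=5: A[5]=4 ≤ 11 → i=3, swap A[3],A[5] → [5,7,6,4,13,14,16,12,15,8,11]
j=6: A[6]=16 > 11 → no swap
j=7: A[7]=12 > 11 → no swap
j=8: A[8]=15 > 11 → no swap
j=9: A[9]=8 ≤ 11 → i=4, swap A[4],A[9] → [5,7,6,4,8,14,16,12,15,13,11]
final swap A[5],A[10] → [5,7,6,4,8,11,16,12,15,13,14]; return 5
p = 5; k-1 = 9 > 5 ⇒ right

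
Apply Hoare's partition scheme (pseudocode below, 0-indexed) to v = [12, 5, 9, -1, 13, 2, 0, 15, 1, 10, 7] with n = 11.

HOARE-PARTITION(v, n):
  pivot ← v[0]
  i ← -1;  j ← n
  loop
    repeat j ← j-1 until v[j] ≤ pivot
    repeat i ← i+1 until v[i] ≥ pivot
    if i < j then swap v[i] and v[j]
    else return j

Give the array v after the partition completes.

[7, 5, 9, -1, 10, 2, 0, 1, 15, 13, 12]

pivot = v[0] = 12; i = -1, j = 11
j→10 (v[10]=7≤12), i→0 (v[0]=12≥12); i<j, swap → [7, 5, 9, -1, 13, 2, 0, 15, 1, 10, 12]
j→9 (v[9]=10≤12), i→4 (v[4]=13≥12); i<j, swap → [7, 5, 9, -1, 10, 2, 0, 15, 1, 13, 12]
j→8 (v[8]=1≤12), i→7 (v[7]=15≥12); i<j, swap → [7, 5, 9, -1, 10, 2, 0, 1, 15, 13, 12]
j→7, i→8; i≥j, return j=7. v = [7, 5, 9, -1, 10, 2, 0, 1, 15, 13, 12]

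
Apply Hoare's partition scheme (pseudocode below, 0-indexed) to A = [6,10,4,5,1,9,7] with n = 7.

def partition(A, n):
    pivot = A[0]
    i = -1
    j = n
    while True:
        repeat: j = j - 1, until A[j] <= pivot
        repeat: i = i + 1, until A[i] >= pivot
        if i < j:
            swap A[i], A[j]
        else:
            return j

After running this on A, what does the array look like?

pivot=6
j stops at 4 (1), i stops at 0 (6); swap ⇒ [1,10,4,5,6,9,7]
j stops at 3 (5), i stops at 1 (10); swap ⇒ [1,5,4,10,6,9,7]
j stops at 2, i stops at 3; i≥j ⇒ return 2. A=[1,5,4,10,6,9,7]

[1,5,4,10,6,9,7]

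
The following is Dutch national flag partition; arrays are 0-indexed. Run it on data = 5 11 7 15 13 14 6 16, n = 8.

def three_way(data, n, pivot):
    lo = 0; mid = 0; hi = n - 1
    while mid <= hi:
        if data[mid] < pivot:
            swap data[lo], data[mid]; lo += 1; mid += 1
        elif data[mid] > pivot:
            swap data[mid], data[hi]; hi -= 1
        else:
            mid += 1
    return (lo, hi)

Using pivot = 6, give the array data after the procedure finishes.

5 6 15 13 14 7 16 11

lo=0 mid=0 hi=7
5<6: swap(0,0), lo=1 mid=1 ⇒ 5 11 7 15 13 14 6 16
11>6: swap(1,7), hi=6 ⇒ 5 16 7 15 13 14 6 11
16>6: swap(1,6), hi=5 ⇒ 5 6 7 15 13 14 16 11
6=6: mid=2
7>6: swap(2,5), hi=4 ⇒ 5 6 14 15 13 7 16 11
14>6: swap(2,4), hi=3 ⇒ 5 6 13 15 14 7 16 11
13>6: swap(2,3), hi=2 ⇒ 5 6 15 13 14 7 16 11
15>6: swap(2,2), hi=1 ⇒ 5 6 15 13 14 7 16 11
done. lo=1 hi=1; data=5 6 15 13 14 7 16 11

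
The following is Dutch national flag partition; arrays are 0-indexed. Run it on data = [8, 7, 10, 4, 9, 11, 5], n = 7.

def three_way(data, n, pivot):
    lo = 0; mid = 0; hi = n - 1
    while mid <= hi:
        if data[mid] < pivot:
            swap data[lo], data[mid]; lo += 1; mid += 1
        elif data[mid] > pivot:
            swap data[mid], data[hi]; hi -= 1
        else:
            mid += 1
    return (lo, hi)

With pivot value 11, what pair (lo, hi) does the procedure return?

pivot = 11; lo=0, mid=0, hi=6
data[mid]=8<11: swap data[0],data[0]; lo=1,mid=1 → [8, 7, 10, 4, 9, 11, 5]
data[mid]=7<11: swap data[1],data[1]; lo=2,mid=2 → [8, 7, 10, 4, 9, 11, 5]
data[mid]=10<11: swap data[2],data[2]; lo=3,mid=3 → [8, 7, 10, 4, 9, 11, 5]
data[mid]=4<11: swap data[3],data[3]; lo=4,mid=4 → [8, 7, 10, 4, 9, 11, 5]
data[mid]=9<11: swap data[4],data[4]; lo=5,mid=5 → [8, 7, 10, 4, 9, 11, 5]
data[mid]=11=11: mid=6
data[mid]=5<11: swap data[5],data[6]; lo=6,mid=7 → [8, 7, 10, 4, 9, 5, 11]
end: lo=6, hi=6; data = [8, 7, 10, 4, 9, 5, 11]

(6, 6)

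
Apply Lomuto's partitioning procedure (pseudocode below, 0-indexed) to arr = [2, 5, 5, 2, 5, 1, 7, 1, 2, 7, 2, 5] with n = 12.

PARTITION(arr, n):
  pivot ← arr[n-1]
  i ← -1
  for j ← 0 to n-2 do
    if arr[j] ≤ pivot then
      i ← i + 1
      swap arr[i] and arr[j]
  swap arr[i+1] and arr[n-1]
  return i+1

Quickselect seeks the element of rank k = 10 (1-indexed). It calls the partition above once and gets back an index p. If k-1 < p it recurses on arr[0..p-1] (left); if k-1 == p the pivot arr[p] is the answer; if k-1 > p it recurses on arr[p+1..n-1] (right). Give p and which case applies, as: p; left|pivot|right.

9; pivot

pivot = arr[11] = 5; i = -1
j=0: arr[0]=2 ≤ 5 → i=0, swap arr[0],arr[0] (no change) → [2, 5, 5, 2, 5, 1, 7, 1, 2, 7, 2, 5]
j=1: arr[1]=5 ≤ 5 → i=1, swap arr[1],arr[1] (no change) → [2, 5, 5, 2, 5, 1, 7, 1, 2, 7, 2, 5]
j=2: arr[2]=5 ≤ 5 → i=2, swap arr[2],arr[2] (no change) → [2, 5, 5, 2, 5, 1, 7, 1, 2, 7, 2, 5]
j=3: arr[3]=2 ≤ 5 → i=3, swap arr[3],arr[3] (no change) → [2, 5, 5, 2, 5, 1, 7, 1, 2, 7, 2, 5]
j=4: arr[4]=5 ≤ 5 → i=4, swap arr[4],arr[4] (no change) → [2, 5, 5, 2, 5, 1, 7, 1, 2, 7, 2, 5]
j=5: arr[5]=1 ≤ 5 → i=5, swap arr[5],arr[5] (no change) → [2, 5, 5, 2, 5, 1, 7, 1, 2, 7, 2, 5]
j=6: arr[6]=7 > 5 → no swap
j=7: arr[7]=1 ≤ 5 → i=6, swap arr[6],arr[7] → [2, 5, 5, 2, 5, 1, 1, 7, 2, 7, 2, 5]
j=8: arr[8]=2 ≤ 5 → i=7, swap arr[7],arr[8] → [2, 5, 5, 2, 5, 1, 1, 2, 7, 7, 2, 5]
j=9: arr[9]=7 > 5 → no swap
j=10: arr[10]=2 ≤ 5 → i=8, swap arr[8],arr[10] → [2, 5, 5, 2, 5, 1, 1, 2, 2, 7, 7, 5]
final swap arr[9],arr[11] → [2, 5, 5, 2, 5, 1, 1, 2, 2, 5, 7, 7]; return 9
p = 9; k-1 = 9 == 9 ⇒ pivot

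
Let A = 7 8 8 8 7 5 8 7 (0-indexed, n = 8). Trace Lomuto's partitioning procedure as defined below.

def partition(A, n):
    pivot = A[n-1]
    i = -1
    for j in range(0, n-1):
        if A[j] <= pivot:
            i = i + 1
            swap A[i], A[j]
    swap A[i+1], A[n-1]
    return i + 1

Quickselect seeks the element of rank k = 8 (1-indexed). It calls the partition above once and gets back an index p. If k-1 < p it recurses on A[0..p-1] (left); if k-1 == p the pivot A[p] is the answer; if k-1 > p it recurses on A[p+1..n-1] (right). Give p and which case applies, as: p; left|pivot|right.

3; right

pivot=7, i=-1
j=0: 7≤7, i=0, swap(0,0) ⇒ 7 8 8 8 7 5 8 7
j=1: 8>7, skip
j=2: 8>7, skip
j=3: 8>7, skip
j=4: 7≤7, i=1, swap(1,4) ⇒ 7 7 8 8 8 5 8 7
j=5: 5≤7, i=2, swap(2,5) ⇒ 7 7 5 8 8 8 8 7
j=6: 8>7, skip
swap(3,7) ⇒ 7 7 5 7 8 8 8 8; return 3
p = 3; k-1 = 7 > 3 ⇒ right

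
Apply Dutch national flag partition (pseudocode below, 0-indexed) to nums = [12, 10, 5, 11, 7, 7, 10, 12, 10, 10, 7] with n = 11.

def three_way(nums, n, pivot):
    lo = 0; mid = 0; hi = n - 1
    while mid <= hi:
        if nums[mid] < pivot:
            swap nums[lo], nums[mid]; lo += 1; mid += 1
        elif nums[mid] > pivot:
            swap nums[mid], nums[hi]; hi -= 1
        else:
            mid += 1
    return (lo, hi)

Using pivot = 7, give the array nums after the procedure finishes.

[5, 7, 7, 7, 11, 10, 12, 10, 10, 10, 12]

lo=0 mid=0 hi=10
12>7: swap(0,10), hi=9 ⇒ [7, 10, 5, 11, 7, 7, 10, 12, 10, 10, 12]
7=7: mid=1
10>7: swap(1,9), hi=8 ⇒ [7, 10, 5, 11, 7, 7, 10, 12, 10, 10, 12]
10>7: swap(1,8), hi=7 ⇒ [7, 10, 5, 11, 7, 7, 10, 12, 10, 10, 12]
10>7: swap(1,7), hi=6 ⇒ [7, 12, 5, 11, 7, 7, 10, 10, 10, 10, 12]
12>7: swap(1,6), hi=5 ⇒ [7, 10, 5, 11, 7, 7, 12, 10, 10, 10, 12]
10>7: swap(1,5), hi=4 ⇒ [7, 7, 5, 11, 7, 10, 12, 10, 10, 10, 12]
7=7: mid=2
5<7: swap(0,2), lo=1 mid=3 ⇒ [5, 7, 7, 11, 7, 10, 12, 10, 10, 10, 12]
11>7: swap(3,4), hi=3 ⇒ [5, 7, 7, 7, 11, 10, 12, 10, 10, 10, 12]
7=7: mid=4
done. lo=1 hi=3; nums=[5, 7, 7, 7, 11, 10, 12, 10, 10, 10, 12]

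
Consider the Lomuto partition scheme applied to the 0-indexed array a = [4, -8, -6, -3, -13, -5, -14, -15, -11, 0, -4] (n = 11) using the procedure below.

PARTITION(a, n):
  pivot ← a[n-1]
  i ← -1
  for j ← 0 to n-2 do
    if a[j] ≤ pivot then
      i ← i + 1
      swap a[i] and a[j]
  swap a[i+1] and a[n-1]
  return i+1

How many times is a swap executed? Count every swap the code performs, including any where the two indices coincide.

pivot = a[10] = -4; i = -1
j=0: a[0]=4 > -4 → no swap
j=1: a[1]=-8 ≤ -4 → i=0, swap a[0],a[1] → [-8, 4, -6, -3, -13, -5, -14, -15, -11, 0, -4]
j=2: a[2]=-6 ≤ -4 → i=1, swap a[1],a[2] → [-8, -6, 4, -3, -13, -5, -14, -15, -11, 0, -4]
j=3: a[3]=-3 > -4 → no swap
j=4: a[4]=-13 ≤ -4 → i=2, swap a[2],a[4] → [-8, -6, -13, -3, 4, -5, -14, -15, -11, 0, -4]
j=5: a[5]=-5 ≤ -4 → i=3, swap a[3],a[5] → [-8, -6, -13, -5, 4, -3, -14, -15, -11, 0, -4]
j=6: a[6]=-14 ≤ -4 → i=4, swap a[4],a[6] → [-8, -6, -13, -5, -14, -3, 4, -15, -11, 0, -4]
j=7: a[7]=-15 ≤ -4 → i=5, swap a[5],a[7] → [-8, -6, -13, -5, -14, -15, 4, -3, -11, 0, -4]
j=8: a[8]=-11 ≤ -4 → i=6, swap a[6],a[8] → [-8, -6, -13, -5, -14, -15, -11, -3, 4, 0, -4]
j=9: a[9]=0 > -4 → no swap
final swap a[7],a[10] → [-8, -6, -13, -5, -14, -15, -11, -4, 4, 0, -3]; return 7

8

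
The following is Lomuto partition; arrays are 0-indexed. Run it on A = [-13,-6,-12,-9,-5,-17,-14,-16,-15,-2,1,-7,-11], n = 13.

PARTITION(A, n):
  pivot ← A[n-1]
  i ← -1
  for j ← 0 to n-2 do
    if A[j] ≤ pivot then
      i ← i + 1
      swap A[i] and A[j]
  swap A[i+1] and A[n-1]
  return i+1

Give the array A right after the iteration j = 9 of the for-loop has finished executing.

[-13,-12,-17,-14,-16,-15,-9,-5,-6,-2,1,-7,-11]

pivot = A[12] = -11; i = -1
j=0: A[0]=-13 ≤ -11 → i=0, swap A[0],A[0] (no change) → [-13,-6,-12,-9,-5,-17,-14,-16,-15,-2,1,-7,-11]
j=1: A[1]=-6 > -11 → no swap
j=2: A[2]=-12 ≤ -11 → i=1, swap A[1],A[2] → [-13,-12,-6,-9,-5,-17,-14,-16,-15,-2,1,-7,-11]
j=3: A[3]=-9 > -11 → no swap
j=4: A[4]=-5 > -11 → no swap
j=5: A[5]=-17 ≤ -11 → i=2, swap A[2],A[5] → [-13,-12,-17,-9,-5,-6,-14,-16,-15,-2,1,-7,-11]
j=6: A[6]=-14 ≤ -11 → i=3, swap A[3],A[6] → [-13,-12,-17,-14,-5,-6,-9,-16,-15,-2,1,-7,-11]
j=7: A[7]=-16 ≤ -11 → i=4, swap A[4],A[7] → [-13,-12,-17,-14,-16,-6,-9,-5,-15,-2,1,-7,-11]
j=8: A[8]=-15 ≤ -11 → i=5, swap A[5],A[8] → [-13,-12,-17,-14,-16,-15,-9,-5,-6,-2,1,-7,-11]
j=9: A[9]=-2 > -11 → no swap
(after j=9) A = [-13,-12,-17,-14,-16,-15,-9,-5,-6,-2,1,-7,-11]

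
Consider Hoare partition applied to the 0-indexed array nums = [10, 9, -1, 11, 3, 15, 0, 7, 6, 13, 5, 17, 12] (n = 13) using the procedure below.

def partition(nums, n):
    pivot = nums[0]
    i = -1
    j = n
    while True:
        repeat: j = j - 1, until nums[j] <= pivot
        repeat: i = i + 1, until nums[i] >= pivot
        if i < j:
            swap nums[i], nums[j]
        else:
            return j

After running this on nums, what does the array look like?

pivot=10
j stops at 10 (5), i stops at 0 (10); swap ⇒ [5, 9, -1, 11, 3, 15, 0, 7, 6, 13, 10, 17, 12]
j stops at 8 (6), i stops at 3 (11); swap ⇒ [5, 9, -1, 6, 3, 15, 0, 7, 11, 13, 10, 17, 12]
j stops at 7 (7), i stops at 5 (15); swap ⇒ [5, 9, -1, 6, 3, 7, 0, 15, 11, 13, 10, 17, 12]
j stops at 6, i stops at 7; i≥j ⇒ return 6. nums=[5, 9, -1, 6, 3, 7, 0, 15, 11, 13, 10, 17, 12]

[5, 9, -1, 6, 3, 7, 0, 15, 11, 13, 10, 17, 12]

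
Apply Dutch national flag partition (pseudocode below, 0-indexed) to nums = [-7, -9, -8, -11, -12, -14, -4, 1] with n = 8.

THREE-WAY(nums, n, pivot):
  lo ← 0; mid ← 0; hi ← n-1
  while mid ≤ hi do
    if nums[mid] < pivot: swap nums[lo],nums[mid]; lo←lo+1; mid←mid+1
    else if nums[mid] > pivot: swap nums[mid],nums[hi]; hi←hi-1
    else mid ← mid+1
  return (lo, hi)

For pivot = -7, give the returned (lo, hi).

(5, 5)

pivot = -7; lo=0, mid=0, hi=7
nums[mid]=-7=-7: mid=1
nums[mid]=-9<-7: swap nums[0],nums[1]; lo=1,mid=2 → [-9, -7, -8, -11, -12, -14, -4, 1]
nums[mid]=-8<-7: swap nums[1],nums[2]; lo=2,mid=3 → [-9, -8, -7, -11, -12, -14, -4, 1]
nums[mid]=-11<-7: swap nums[2],nums[3]; lo=3,mid=4 → [-9, -8, -11, -7, -12, -14, -4, 1]
nums[mid]=-12<-7: swap nums[3],nums[4]; lo=4,mid=5 → [-9, -8, -11, -12, -7, -14, -4, 1]
nums[mid]=-14<-7: swap nums[4],nums[5]; lo=5,mid=6 → [-9, -8, -11, -12, -14, -7, -4, 1]
nums[mid]=-4>-7: swap nums[6],nums[7]; hi=6 → [-9, -8, -11, -12, -14, -7, 1, -4]
nums[mid]=1>-7: swap nums[6],nums[6]; hi=5 → [-9, -8, -11, -12, -14, -7, 1, -4]
end: lo=5, hi=5; nums = [-9, -8, -11, -12, -14, -7, 1, -4]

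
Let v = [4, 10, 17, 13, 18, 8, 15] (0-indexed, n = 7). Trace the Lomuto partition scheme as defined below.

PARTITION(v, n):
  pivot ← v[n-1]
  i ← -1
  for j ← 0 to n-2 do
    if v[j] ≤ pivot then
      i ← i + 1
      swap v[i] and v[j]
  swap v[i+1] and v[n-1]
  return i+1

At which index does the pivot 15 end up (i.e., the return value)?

pivot = v[6] = 15; i = -1
j=0: v[0]=4 ≤ 15 → i=0, swap v[0],v[0] (no change) → [4, 10, 17, 13, 18, 8, 15]
j=1: v[1]=10 ≤ 15 → i=1, swap v[1],v[1] (no change) → [4, 10, 17, 13, 18, 8, 15]
j=2: v[2]=17 > 15 → no swap
j=3: v[3]=13 ≤ 15 → i=2, swap v[2],v[3] → [4, 10, 13, 17, 18, 8, 15]
j=4: v[4]=18 > 15 → no swap
j=5: v[5]=8 ≤ 15 → i=3, swap v[3],v[5] → [4, 10, 13, 8, 18, 17, 15]
final swap v[4],v[6] → [4, 10, 13, 8, 15, 17, 18]; return 4

4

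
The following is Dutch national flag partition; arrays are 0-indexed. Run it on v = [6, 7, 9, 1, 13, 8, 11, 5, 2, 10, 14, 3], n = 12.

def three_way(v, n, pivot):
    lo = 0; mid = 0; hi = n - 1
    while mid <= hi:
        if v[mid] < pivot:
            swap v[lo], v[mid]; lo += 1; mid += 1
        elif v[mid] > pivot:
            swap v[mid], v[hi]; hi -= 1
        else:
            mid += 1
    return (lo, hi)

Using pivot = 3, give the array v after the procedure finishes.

pivot = 3; lo=0, mid=0, hi=11
v[mid]=6>3: swap v[0],v[11]; hi=10 → [3, 7, 9, 1, 13, 8, 11, 5, 2, 10, 14, 6]
v[mid]=3=3: mid=1
v[mid]=7>3: swap v[1],v[10]; hi=9 → [3, 14, 9, 1, 13, 8, 11, 5, 2, 10, 7, 6]
v[mid]=14>3: swap v[1],v[9]; hi=8 → [3, 10, 9, 1, 13, 8, 11, 5, 2, 14, 7, 6]
v[mid]=10>3: swap v[1],v[8]; hi=7 → [3, 2, 9, 1, 13, 8, 11, 5, 10, 14, 7, 6]
v[mid]=2<3: swap v[0],v[1]; lo=1,mid=2 → [2, 3, 9, 1, 13, 8, 11, 5, 10, 14, 7, 6]
v[mid]=9>3: swap v[2],v[7]; hi=6 → [2, 3, 5, 1, 13, 8, 11, 9, 10, 14, 7, 6]
v[mid]=5>3: swap v[2],v[6]; hi=5 → [2, 3, 11, 1, 13, 8, 5, 9, 10, 14, 7, 6]
v[mid]=11>3: swap v[2],v[5]; hi=4 → [2, 3, 8, 1, 13, 11, 5, 9, 10, 14, 7, 6]
v[mid]=8>3: swap v[2],v[4]; hi=3 → [2, 3, 13, 1, 8, 11, 5, 9, 10, 14, 7, 6]
v[mid]=13>3: swap v[2],v[3]; hi=2 → [2, 3, 1, 13, 8, 11, 5, 9, 10, 14, 7, 6]
v[mid]=1<3: swap v[1],v[2]; lo=2,mid=3 → [2, 1, 3, 13, 8, 11, 5, 9, 10, 14, 7, 6]
end: lo=2, hi=2; v = [2, 1, 3, 13, 8, 11, 5, 9, 10, 14, 7, 6]

[2, 1, 3, 13, 8, 11, 5, 9, 10, 14, 7, 6]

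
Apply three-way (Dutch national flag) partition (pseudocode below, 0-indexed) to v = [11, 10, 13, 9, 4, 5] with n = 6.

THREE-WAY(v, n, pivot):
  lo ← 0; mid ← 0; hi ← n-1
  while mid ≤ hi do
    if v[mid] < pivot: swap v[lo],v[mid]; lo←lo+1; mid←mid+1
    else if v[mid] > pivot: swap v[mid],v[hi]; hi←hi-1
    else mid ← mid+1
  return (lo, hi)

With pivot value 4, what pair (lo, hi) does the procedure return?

pivot = 4; lo=0, mid=0, hi=5
v[mid]=11>4: swap v[0],v[5]; hi=4 → [5, 10, 13, 9, 4, 11]
v[mid]=5>4: swap v[0],v[4]; hi=3 → [4, 10, 13, 9, 5, 11]
v[mid]=4=4: mid=1
v[mid]=10>4: swap v[1],v[3]; hi=2 → [4, 9, 13, 10, 5, 11]
v[mid]=9>4: swap v[1],v[2]; hi=1 → [4, 13, 9, 10, 5, 11]
v[mid]=13>4: swap v[1],v[1]; hi=0 → [4, 13, 9, 10, 5, 11]
end: lo=0, hi=0; v = [4, 13, 9, 10, 5, 11]

(0, 0)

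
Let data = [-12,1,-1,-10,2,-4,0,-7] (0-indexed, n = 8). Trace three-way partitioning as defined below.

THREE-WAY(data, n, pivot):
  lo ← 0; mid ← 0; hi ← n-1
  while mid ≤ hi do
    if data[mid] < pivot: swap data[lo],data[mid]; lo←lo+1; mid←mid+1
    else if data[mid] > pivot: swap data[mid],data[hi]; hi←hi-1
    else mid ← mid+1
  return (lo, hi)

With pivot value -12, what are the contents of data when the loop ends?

lo=0 mid=0 hi=7
-12=-12: mid=1
1>-12: swap(1,7), hi=6 ⇒ [-12,-7,-1,-10,2,-4,0,1]
-7>-12: swap(1,6), hi=5 ⇒ [-12,0,-1,-10,2,-4,-7,1]
0>-12: swap(1,5), hi=4 ⇒ [-12,-4,-1,-10,2,0,-7,1]
-4>-12: swap(1,4), hi=3 ⇒ [-12,2,-1,-10,-4,0,-7,1]
2>-12: swap(1,3), hi=2 ⇒ [-12,-10,-1,2,-4,0,-7,1]
-10>-12: swap(1,2), hi=1 ⇒ [-12,-1,-10,2,-4,0,-7,1]
-1>-12: swap(1,1), hi=0 ⇒ [-12,-1,-10,2,-4,0,-7,1]
done. lo=0 hi=0; data=[-12,-1,-10,2,-4,0,-7,1]

[-12,-1,-10,2,-4,0,-7,1]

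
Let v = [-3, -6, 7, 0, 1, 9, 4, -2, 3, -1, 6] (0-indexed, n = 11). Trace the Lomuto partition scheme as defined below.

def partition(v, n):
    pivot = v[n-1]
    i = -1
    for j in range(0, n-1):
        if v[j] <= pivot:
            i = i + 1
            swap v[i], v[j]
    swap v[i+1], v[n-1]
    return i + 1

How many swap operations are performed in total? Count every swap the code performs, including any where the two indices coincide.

9

pivot=6, i=-1
j=0: -3≤6, i=0, swap(0,0) ⇒ [-3, -6, 7, 0, 1, 9, 4, -2, 3, -1, 6]
j=1: -6≤6, i=1, swap(1,1) ⇒ [-3, -6, 7, 0, 1, 9, 4, -2, 3, -1, 6]
j=2: 7>6, skip
j=3: 0≤6, i=2, swap(2,3) ⇒ [-3, -6, 0, 7, 1, 9, 4, -2, 3, -1, 6]
j=4: 1≤6, i=3, swap(3,4) ⇒ [-3, -6, 0, 1, 7, 9, 4, -2, 3, -1, 6]
j=5: 9>6, skip
j=6: 4≤6, i=4, swap(4,6) ⇒ [-3, -6, 0, 1, 4, 9, 7, -2, 3, -1, 6]
j=7: -2≤6, i=5, swap(5,7) ⇒ [-3, -6, 0, 1, 4, -2, 7, 9, 3, -1, 6]
j=8: 3≤6, i=6, swap(6,8) ⇒ [-3, -6, 0, 1, 4, -2, 3, 9, 7, -1, 6]
j=9: -1≤6, i=7, swap(7,9) ⇒ [-3, -6, 0, 1, 4, -2, 3, -1, 7, 9, 6]
swap(8,10) ⇒ [-3, -6, 0, 1, 4, -2, 3, -1, 6, 9, 7]; return 8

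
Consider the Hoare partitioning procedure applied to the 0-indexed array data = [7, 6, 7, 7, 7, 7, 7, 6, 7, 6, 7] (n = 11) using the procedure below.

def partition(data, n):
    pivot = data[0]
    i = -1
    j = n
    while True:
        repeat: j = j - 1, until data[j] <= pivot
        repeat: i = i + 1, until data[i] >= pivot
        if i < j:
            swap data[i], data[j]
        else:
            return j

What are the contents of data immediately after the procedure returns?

pivot = data[0] = 7; i = -1, j = 11
j→10 (data[10]=7≤7), i→0 (data[0]=7≥7); i<j, swap → [7, 6, 7, 7, 7, 7, 7, 6, 7, 6, 7]
j→9 (data[9]=6≤7), i→2 (data[2]=7≥7); i<j, swap → [7, 6, 6, 7, 7, 7, 7, 6, 7, 7, 7]
j→8 (data[8]=7≤7), i→3 (data[3]=7≥7); i<j, swap → [7, 6, 6, 7, 7, 7, 7, 6, 7, 7, 7]
j→7 (data[7]=6≤7), i→4 (data[4]=7≥7); i<j, swap → [7, 6, 6, 7, 6, 7, 7, 7, 7, 7, 7]
j→6 (data[6]=7≤7), i→5 (data[5]=7≥7); i<j, swap → [7, 6, 6, 7, 6, 7, 7, 7, 7, 7, 7]
j→5, i→6; i≥j, return j=5. data = [7, 6, 6, 7, 6, 7, 7, 7, 7, 7, 7]

[7, 6, 6, 7, 6, 7, 7, 7, 7, 7, 7]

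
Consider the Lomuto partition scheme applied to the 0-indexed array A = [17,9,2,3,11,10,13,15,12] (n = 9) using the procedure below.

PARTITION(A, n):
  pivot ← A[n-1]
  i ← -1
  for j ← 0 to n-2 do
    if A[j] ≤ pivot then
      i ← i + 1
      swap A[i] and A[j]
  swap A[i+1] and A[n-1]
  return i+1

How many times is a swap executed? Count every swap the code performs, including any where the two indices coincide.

6

pivot = A[8] = 12; i = -1
j=0: A[0]=17 > 12 → no swap
j=1: A[1]=9 ≤ 12 → i=0, swap A[0],A[1] → [9,17,2,3,11,10,13,15,12]
j=2: A[2]=2 ≤ 12 → i=1, swap A[1],A[2] → [9,2,17,3,11,10,13,15,12]
j=3: A[3]=3 ≤ 12 → i=2, swap A[2],A[3] → [9,2,3,17,11,10,13,15,12]
j=4: A[4]=11 ≤ 12 → i=3, swap A[3],A[4] → [9,2,3,11,17,10,13,15,12]
j=5: A[5]=10 ≤ 12 → i=4, swap A[4],A[5] → [9,2,3,11,10,17,13,15,12]
j=6: A[6]=13 > 12 → no swap
j=7: A[7]=15 > 12 → no swap
final swap A[5],A[8] → [9,2,3,11,10,12,13,15,17]; return 5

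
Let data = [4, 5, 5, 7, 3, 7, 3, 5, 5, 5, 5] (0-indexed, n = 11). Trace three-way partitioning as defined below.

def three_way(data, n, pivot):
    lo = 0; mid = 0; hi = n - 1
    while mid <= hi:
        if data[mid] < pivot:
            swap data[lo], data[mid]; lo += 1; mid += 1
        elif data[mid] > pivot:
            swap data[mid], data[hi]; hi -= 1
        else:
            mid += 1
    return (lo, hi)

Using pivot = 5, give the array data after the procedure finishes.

[4, 3, 3, 5, 5, 5, 5, 5, 5, 7, 7]

lo=0 mid=0 hi=10
4<5: swap(0,0), lo=1 mid=1 ⇒ [4, 5, 5, 7, 3, 7, 3, 5, 5, 5, 5]
5=5: mid=2
5=5: mid=3
7>5: swap(3,10), hi=9 ⇒ [4, 5, 5, 5, 3, 7, 3, 5, 5, 5, 7]
5=5: mid=4
3<5: swap(1,4), lo=2 mid=5 ⇒ [4, 3, 5, 5, 5, 7, 3, 5, 5, 5, 7]
7>5: swap(5,9), hi=8 ⇒ [4, 3, 5, 5, 5, 5, 3, 5, 5, 7, 7]
5=5: mid=6
3<5: swap(2,6), lo=3 mid=7 ⇒ [4, 3, 3, 5, 5, 5, 5, 5, 5, 7, 7]
5=5: mid=8
5=5: mid=9
done. lo=3 hi=8; data=[4, 3, 3, 5, 5, 5, 5, 5, 5, 7, 7]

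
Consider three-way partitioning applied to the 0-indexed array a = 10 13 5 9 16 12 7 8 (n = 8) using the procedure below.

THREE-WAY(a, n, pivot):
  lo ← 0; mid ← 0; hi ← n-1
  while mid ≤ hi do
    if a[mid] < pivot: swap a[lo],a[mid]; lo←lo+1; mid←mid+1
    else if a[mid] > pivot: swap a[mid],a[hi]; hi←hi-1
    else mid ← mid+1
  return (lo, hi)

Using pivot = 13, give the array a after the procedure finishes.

pivot = 13; lo=0, mid=0, hi=7
a[mid]=10<13: swap a[0],a[0]; lo=1,mid=1 → 10 13 5 9 16 12 7 8
a[mid]=13=13: mid=2
a[mid]=5<13: swap a[1],a[2]; lo=2,mid=3 → 10 5 13 9 16 12 7 8
a[mid]=9<13: swap a[2],a[3]; lo=3,mid=4 → 10 5 9 13 16 12 7 8
a[mid]=16>13: swap a[4],a[7]; hi=6 → 10 5 9 13 8 12 7 16
a[mid]=8<13: swap a[3],a[4]; lo=4,mid=5 → 10 5 9 8 13 12 7 16
a[mid]=12<13: swap a[4],a[5]; lo=5,mid=6 → 10 5 9 8 12 13 7 16
a[mid]=7<13: swap a[5],a[6]; lo=6,mid=7 → 10 5 9 8 12 7 13 16
end: lo=6, hi=6; a = 10 5 9 8 12 7 13 16

10 5 9 8 12 7 13 16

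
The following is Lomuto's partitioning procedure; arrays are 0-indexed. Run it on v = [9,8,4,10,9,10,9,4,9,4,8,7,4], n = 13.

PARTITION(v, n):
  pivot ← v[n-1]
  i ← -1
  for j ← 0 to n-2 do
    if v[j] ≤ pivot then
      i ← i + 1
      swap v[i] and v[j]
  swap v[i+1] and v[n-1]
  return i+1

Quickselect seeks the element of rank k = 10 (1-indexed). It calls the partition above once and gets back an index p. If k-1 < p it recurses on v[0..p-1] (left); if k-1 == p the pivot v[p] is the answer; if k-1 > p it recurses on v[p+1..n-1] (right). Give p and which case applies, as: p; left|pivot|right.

3; right

pivot = v[12] = 4; i = -1
j=0: v[0]=9 > 4 → no swap
j=1: v[1]=8 > 4 → no swap
j=2: v[2]=4 ≤ 4 → i=0, swap v[0],v[2] → [4,8,9,10,9,10,9,4,9,4,8,7,4]
j=3: v[3]=10 > 4 → no swap
j=4: v[4]=9 > 4 → no swap
j=5: v[5]=10 > 4 → no swap
j=6: v[6]=9 > 4 → no swap
j=7: v[7]=4 ≤ 4 → i=1, swap v[1],v[7] → [4,4,9,10,9,10,9,8,9,4,8,7,4]
j=8: v[8]=9 > 4 → no swap
j=9: v[9]=4 ≤ 4 → i=2, swap v[2],v[9] → [4,4,4,10,9,10,9,8,9,9,8,7,4]
j=10: v[10]=8 > 4 → no swap
j=11: v[11]=7 > 4 → no swap
final swap v[3],v[12] → [4,4,4,4,9,10,9,8,9,9,8,7,10]; return 3
p = 3; k-1 = 9 > 3 ⇒ right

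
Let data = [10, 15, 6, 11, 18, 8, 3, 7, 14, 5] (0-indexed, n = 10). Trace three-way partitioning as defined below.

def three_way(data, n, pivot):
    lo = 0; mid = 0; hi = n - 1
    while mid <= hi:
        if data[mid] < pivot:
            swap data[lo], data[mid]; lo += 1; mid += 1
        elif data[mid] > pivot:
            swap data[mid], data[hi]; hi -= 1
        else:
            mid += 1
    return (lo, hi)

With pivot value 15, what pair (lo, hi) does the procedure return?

(8, 8)

lo=0 mid=0 hi=9
10<15: swap(0,0), lo=1 mid=1 ⇒ [10, 15, 6, 11, 18, 8, 3, 7, 14, 5]
15=15: mid=2
6<15: swap(1,2), lo=2 mid=3 ⇒ [10, 6, 15, 11, 18, 8, 3, 7, 14, 5]
11<15: swap(2,3), lo=3 mid=4 ⇒ [10, 6, 11, 15, 18, 8, 3, 7, 14, 5]
18>15: swap(4,9), hi=8 ⇒ [10, 6, 11, 15, 5, 8, 3, 7, 14, 18]
5<15: swap(3,4), lo=4 mid=5 ⇒ [10, 6, 11, 5, 15, 8, 3, 7, 14, 18]
8<15: swap(4,5), lo=5 mid=6 ⇒ [10, 6, 11, 5, 8, 15, 3, 7, 14, 18]
3<15: swap(5,6), lo=6 mid=7 ⇒ [10, 6, 11, 5, 8, 3, 15, 7, 14, 18]
7<15: swap(6,7), lo=7 mid=8 ⇒ [10, 6, 11, 5, 8, 3, 7, 15, 14, 18]
14<15: swap(7,8), lo=8 mid=9 ⇒ [10, 6, 11, 5, 8, 3, 7, 14, 15, 18]
done. lo=8 hi=8; data=[10, 6, 11, 5, 8, 3, 7, 14, 15, 18]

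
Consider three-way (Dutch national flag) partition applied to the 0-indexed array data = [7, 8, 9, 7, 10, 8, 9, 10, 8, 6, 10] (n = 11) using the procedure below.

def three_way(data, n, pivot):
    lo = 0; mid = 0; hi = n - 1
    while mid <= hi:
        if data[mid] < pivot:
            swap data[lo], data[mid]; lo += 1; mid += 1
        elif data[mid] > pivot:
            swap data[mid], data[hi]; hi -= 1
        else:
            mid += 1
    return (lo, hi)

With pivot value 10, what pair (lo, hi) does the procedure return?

pivot = 10; lo=0, mid=0, hi=10
data[mid]=7<10: swap data[0],data[0]; lo=1,mid=1 → [7, 8, 9, 7, 10, 8, 9, 10, 8, 6, 10]
data[mid]=8<10: swap data[1],data[1]; lo=2,mid=2 → [7, 8, 9, 7, 10, 8, 9, 10, 8, 6, 10]
data[mid]=9<10: swap data[2],data[2]; lo=3,mid=3 → [7, 8, 9, 7, 10, 8, 9, 10, 8, 6, 10]
data[mid]=7<10: swap data[3],data[3]; lo=4,mid=4 → [7, 8, 9, 7, 10, 8, 9, 10, 8, 6, 10]
data[mid]=10=10: mid=5
data[mid]=8<10: swap data[4],data[5]; lo=5,mid=6 → [7, 8, 9, 7, 8, 10, 9, 10, 8, 6, 10]
data[mid]=9<10: swap data[5],data[6]; lo=6,mid=7 → [7, 8, 9, 7, 8, 9, 10, 10, 8, 6, 10]
data[mid]=10=10: mid=8
data[mid]=8<10: swap data[6],data[8]; lo=7,mid=9 → [7, 8, 9, 7, 8, 9, 8, 10, 10, 6, 10]
data[mid]=6<10: swap data[7],data[9]; lo=8,mid=10 → [7, 8, 9, 7, 8, 9, 8, 6, 10, 10, 10]
data[mid]=10=10: mid=11
end: lo=8, hi=10; data = [7, 8, 9, 7, 8, 9, 8, 6, 10, 10, 10]

(8, 10)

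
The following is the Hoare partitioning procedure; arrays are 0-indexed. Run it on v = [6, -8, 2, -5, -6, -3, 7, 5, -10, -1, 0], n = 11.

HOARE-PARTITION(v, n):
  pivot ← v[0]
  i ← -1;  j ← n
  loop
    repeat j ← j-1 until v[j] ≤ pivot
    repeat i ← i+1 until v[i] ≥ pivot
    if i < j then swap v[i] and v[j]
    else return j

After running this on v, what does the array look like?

[0, -8, 2, -5, -6, -3, -1, 5, -10, 7, 6]

pivot = v[0] = 6; i = -1, j = 11
j→10 (v[10]=0≤6), i→0 (v[0]=6≥6); i<j, swap → [0, -8, 2, -5, -6, -3, 7, 5, -10, -1, 6]
j→9 (v[9]=-1≤6), i→6 (v[6]=7≥6); i<j, swap → [0, -8, 2, -5, -6, -3, -1, 5, -10, 7, 6]
j→8, i→9; i≥j, return j=8. v = [0, -8, 2, -5, -6, -3, -1, 5, -10, 7, 6]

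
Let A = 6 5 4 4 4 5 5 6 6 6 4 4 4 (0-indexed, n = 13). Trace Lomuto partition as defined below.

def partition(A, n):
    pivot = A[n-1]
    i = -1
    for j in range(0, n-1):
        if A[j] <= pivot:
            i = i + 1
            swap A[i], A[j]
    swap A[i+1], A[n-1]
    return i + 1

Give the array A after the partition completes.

pivot=4, i=-1
j=0: 6>4, skip
j=1: 5>4, skip
j=2: 4≤4, i=0, swap(0,2) ⇒ 4 5 6 4 4 5 5 6 6 6 4 4 4
j=3: 4≤4, i=1, swap(1,3) ⇒ 4 4 6 5 4 5 5 6 6 6 4 4 4
j=4: 4≤4, i=2, swap(2,4) ⇒ 4 4 4 5 6 5 5 6 6 6 4 4 4
j=5: 5>4, skip
j=6: 5>4, skip
j=7: 6>4, skip
j=8: 6>4, skip
j=9: 6>4, skip
j=10: 4≤4, i=3, swap(3,10) ⇒ 4 4 4 4 6 5 5 6 6 6 5 4 4
j=11: 4≤4, i=4, swap(4,11) ⇒ 4 4 4 4 4 5 5 6 6 6 5 6 4
swap(5,12) ⇒ 4 4 4 4 4 4 5 6 6 6 5 6 5; return 5

4 4 4 4 4 4 5 6 6 6 5 6 5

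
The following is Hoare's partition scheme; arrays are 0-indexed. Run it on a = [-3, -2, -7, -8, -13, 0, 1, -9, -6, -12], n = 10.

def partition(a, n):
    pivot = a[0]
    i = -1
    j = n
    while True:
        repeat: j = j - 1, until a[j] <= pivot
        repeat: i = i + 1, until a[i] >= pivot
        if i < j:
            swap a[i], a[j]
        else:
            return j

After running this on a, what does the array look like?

pivot = a[0] = -3; i = -1, j = 10
j→9 (a[9]=-12≤-3), i→0 (a[0]=-3≥-3); i<j, swap → [-12, -2, -7, -8, -13, 0, 1, -9, -6, -3]
j→8 (a[8]=-6≤-3), i→1 (a[1]=-2≥-3); i<j, swap → [-12, -6, -7, -8, -13, 0, 1, -9, -2, -3]
j→7 (a[7]=-9≤-3), i→5 (a[5]=0≥-3); i<j, swap → [-12, -6, -7, -8, -13, -9, 1, 0, -2, -3]
j→5, i→6; i≥j, return j=5. a = [-12, -6, -7, -8, -13, -9, 1, 0, -2, -3]

[-12, -6, -7, -8, -13, -9, 1, 0, -2, -3]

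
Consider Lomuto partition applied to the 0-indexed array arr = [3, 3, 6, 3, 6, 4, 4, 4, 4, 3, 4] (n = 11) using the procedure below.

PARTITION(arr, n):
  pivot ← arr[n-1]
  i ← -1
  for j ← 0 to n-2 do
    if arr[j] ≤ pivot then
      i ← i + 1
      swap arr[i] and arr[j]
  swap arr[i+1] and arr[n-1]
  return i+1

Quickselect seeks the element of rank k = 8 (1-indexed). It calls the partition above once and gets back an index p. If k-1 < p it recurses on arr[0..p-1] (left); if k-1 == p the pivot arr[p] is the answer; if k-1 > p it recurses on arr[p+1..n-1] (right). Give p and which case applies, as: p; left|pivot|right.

8; left

pivot=4, i=-1
j=0: 3≤4, i=0, swap(0,0) ⇒ [3, 3, 6, 3, 6, 4, 4, 4, 4, 3, 4]
j=1: 3≤4, i=1, swap(1,1) ⇒ [3, 3, 6, 3, 6, 4, 4, 4, 4, 3, 4]
j=2: 6>4, skip
j=3: 3≤4, i=2, swap(2,3) ⇒ [3, 3, 3, 6, 6, 4, 4, 4, 4, 3, 4]
j=4: 6>4, skip
j=5: 4≤4, i=3, swap(3,5) ⇒ [3, 3, 3, 4, 6, 6, 4, 4, 4, 3, 4]
j=6: 4≤4, i=4, swap(4,6) ⇒ [3, 3, 3, 4, 4, 6, 6, 4, 4, 3, 4]
j=7: 4≤4, i=5, swap(5,7) ⇒ [3, 3, 3, 4, 4, 4, 6, 6, 4, 3, 4]
j=8: 4≤4, i=6, swap(6,8) ⇒ [3, 3, 3, 4, 4, 4, 4, 6, 6, 3, 4]
j=9: 3≤4, i=7, swap(7,9) ⇒ [3, 3, 3, 4, 4, 4, 4, 3, 6, 6, 4]
swap(8,10) ⇒ [3, 3, 3, 4, 4, 4, 4, 3, 4, 6, 6]; return 8
p = 8; k-1 = 7 < 8 ⇒ left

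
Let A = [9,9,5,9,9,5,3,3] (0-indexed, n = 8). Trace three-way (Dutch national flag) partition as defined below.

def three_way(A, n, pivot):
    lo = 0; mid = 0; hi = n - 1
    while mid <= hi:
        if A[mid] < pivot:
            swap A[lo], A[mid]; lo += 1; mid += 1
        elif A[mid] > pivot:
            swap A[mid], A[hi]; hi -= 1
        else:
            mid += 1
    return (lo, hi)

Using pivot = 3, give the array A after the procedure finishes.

pivot = 3; lo=0, mid=0, hi=7
A[mid]=9>3: swap A[0],A[7]; hi=6 → [3,9,5,9,9,5,3,9]
A[mid]=3=3: mid=1
A[mid]=9>3: swap A[1],A[6]; hi=5 → [3,3,5,9,9,5,9,9]
A[mid]=3=3: mid=2
A[mid]=5>3: swap A[2],A[5]; hi=4 → [3,3,5,9,9,5,9,9]
A[mid]=5>3: swap A[2],A[4]; hi=3 → [3,3,9,9,5,5,9,9]
A[mid]=9>3: swap A[2],A[3]; hi=2 → [3,3,9,9,5,5,9,9]
A[mid]=9>3: swap A[2],A[2]; hi=1 → [3,3,9,9,5,5,9,9]
end: lo=0, hi=1; A = [3,3,9,9,5,5,9,9]

[3,3,9,9,5,5,9,9]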